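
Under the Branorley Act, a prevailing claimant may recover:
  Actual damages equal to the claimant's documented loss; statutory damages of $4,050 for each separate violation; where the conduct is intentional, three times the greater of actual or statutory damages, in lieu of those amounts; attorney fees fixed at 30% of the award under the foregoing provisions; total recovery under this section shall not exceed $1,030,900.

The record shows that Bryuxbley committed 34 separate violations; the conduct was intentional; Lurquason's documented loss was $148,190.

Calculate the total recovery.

Statutory damages: 34 × $4,050 = $137,700
Greater of actual damages ($148,190) or statutory damages ($137,700): $148,190
Trebled: 3 × $148,190 = $444,570
Attorney fees: 30% of $444,570 = $133,371
Total before cap: $444,570 + $133,371 = $577,941
Cap at $1,030,900: $577,941 is within the cap, no reduction.

$577,941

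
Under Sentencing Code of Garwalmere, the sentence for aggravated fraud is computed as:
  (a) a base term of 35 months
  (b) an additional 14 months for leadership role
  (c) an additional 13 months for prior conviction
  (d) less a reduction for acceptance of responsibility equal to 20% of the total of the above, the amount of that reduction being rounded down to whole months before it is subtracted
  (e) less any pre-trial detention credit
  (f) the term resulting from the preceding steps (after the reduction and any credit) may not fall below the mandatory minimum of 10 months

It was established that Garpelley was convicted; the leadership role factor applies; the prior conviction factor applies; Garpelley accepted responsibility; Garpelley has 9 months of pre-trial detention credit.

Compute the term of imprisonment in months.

Leadership role enhancement: +14 months
Prior conviction enhancement: +13 months
Adjusted term: 35 months + 14 months + 13 months = 62 months
Acceptance of responsibility reduction: 20% of 62 months = 12 months (rounded down)
After reduction: 62 − 12 = 50 months
Less pre-trial detention credit: 50 months − 9 months = 41 months
Minimum 10 months: 41 months meets the minimum, no increase.

41 months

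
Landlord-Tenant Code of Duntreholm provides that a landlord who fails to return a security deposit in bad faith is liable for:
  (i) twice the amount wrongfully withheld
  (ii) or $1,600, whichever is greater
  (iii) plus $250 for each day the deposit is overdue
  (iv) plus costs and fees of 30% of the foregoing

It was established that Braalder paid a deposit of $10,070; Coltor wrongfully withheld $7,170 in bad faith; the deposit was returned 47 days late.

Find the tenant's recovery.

$33,917

Doubled: 2 × $7,170 = $14,340
Minimum $1,600: $14,340 meets the minimum, no increase.
Late-return penalty: 47 × $250 = $11,750
Damages plus late penalty: $14,340 + $11,750 = $26,090
Costs and fees: 30% of $26,090 = $7,827
Total recovery: $26,090 + $7,827 = $33,917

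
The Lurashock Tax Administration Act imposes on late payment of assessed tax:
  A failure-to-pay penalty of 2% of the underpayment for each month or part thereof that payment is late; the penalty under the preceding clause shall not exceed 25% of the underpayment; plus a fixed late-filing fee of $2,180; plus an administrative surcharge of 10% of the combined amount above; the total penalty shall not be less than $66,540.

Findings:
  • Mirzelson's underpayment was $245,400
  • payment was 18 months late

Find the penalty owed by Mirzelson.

$69,883

Accrued rate: 2% × 18 = 36%, capped at 25% → 25%
Failure-to-pay penalty: 25% of $245,400 = $61,350
Penalty before surcharge: $61,350 + $2,180 = $63,530
Administrative surcharge: 10% of $63,530 = $6,353
Total penalty: $63,530 + $6,353 = $69,883
Minimum $66,540: $69,883 meets the minimum, no increase.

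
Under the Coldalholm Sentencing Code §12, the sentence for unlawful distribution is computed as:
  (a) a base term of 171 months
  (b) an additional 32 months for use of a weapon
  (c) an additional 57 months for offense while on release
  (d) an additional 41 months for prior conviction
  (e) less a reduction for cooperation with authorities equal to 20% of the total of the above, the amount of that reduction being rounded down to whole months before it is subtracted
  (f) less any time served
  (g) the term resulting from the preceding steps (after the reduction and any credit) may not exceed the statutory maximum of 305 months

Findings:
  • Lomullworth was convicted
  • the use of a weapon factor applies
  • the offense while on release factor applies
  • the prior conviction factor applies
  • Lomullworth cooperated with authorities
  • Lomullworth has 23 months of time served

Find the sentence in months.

Use of a weapon enhancement: +32 months
Offense while on release enhancement: +57 months
Prior conviction enhancement: +41 months
Adjusted term: 171 months + 32 months + 57 months + 41 months = 301 months
Cooperation with authorities reduction: 20% of 301 months = 60 months (rounded down)
After reduction: 301 − 60 = 241 months
Less time served: 241 months − 23 months = 218 months
Cap at 305 months: 218 months is within the cap, no reduction.

Sentence: 218 months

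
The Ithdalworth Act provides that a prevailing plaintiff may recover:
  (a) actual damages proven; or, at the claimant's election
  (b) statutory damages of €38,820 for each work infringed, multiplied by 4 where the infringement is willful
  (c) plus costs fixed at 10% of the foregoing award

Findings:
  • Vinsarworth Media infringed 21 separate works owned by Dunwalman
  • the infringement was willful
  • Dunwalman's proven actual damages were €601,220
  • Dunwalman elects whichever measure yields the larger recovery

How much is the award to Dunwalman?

€3,586,968

Statutory damages: 21 × €38,820 = €815,220
Multiplied by 4: 4 × €815,220 = €3,260,880
Greater of actual damages (€601,220) or enhanced statutory damages (€3,260,880): €3,260,880
Costs: 10% of €3,260,880 = €326,088
Award plus costs: €3,260,880 + €326,088 = €3,586,968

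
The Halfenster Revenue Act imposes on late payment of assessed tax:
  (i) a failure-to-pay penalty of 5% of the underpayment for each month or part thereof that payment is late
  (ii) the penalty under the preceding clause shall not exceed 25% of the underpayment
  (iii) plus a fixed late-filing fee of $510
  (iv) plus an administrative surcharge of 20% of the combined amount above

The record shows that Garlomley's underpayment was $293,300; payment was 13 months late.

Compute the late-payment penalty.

Penalty: $88,602

Accrued rate: 5% × 13 = 65%, capped at 25% → 25%
Failure-to-pay penalty: 25% of $293,300 = $73,325
Penalty before surcharge: $73,325 + $510 = $73,835
Administrative surcharge: 20% of $73,835 = $14,767
Total penalty: $73,835 + $14,767 = $88,602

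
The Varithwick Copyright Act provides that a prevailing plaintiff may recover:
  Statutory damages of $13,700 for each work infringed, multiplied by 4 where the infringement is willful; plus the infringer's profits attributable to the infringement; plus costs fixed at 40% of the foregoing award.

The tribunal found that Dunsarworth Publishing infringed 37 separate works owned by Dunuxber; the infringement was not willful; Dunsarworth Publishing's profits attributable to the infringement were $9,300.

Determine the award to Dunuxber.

Statutory damages: 37 × $13,700 = $506,900
Infringement not willful: no ×4 enhancement.
Combined award: $506,900 + $9,300 = $516,200
Costs: 40% of $516,200 = $206,480
Award plus costs: $516,200 + $206,480 = $722,680

$722,680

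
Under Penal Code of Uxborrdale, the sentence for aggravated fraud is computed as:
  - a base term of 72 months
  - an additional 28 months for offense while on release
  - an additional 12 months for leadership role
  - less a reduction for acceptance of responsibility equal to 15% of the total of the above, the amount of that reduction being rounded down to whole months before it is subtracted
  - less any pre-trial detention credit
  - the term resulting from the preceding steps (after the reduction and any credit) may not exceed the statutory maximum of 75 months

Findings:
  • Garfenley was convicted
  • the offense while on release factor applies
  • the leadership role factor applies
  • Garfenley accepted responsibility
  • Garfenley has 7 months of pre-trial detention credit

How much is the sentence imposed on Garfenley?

75 months

Offense while on release enhancement: +28 months
Leadership role enhancement: +12 months
Adjusted term: 72 months + 28 months + 12 months = 112 months
Acceptance of responsibility reduction: 15% of 112 months = 16 months (rounded down)
After reduction: 112 − 16 = 96 months
Less pre-trial detention credit: 96 months − 7 months = 89 months
Cap at 75 months: 89 months exceeds the cap → 75 months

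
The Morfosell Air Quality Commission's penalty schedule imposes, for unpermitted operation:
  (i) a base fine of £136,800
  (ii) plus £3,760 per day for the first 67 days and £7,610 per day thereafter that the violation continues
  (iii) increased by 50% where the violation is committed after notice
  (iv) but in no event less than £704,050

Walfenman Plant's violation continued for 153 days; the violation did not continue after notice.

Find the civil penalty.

Civil penalty: £1,043,180

First 67 days: 67 × £3,760 = £251,920
Remaining days: (153 − 67) × £7,610 = £654,460
Per-day component: £251,920 + £654,460 = £906,380
Base plus per-day: £136,800 + £906,380 = £1,043,180
The violation did not continue after notice: no 50% increase.
Minimum £704,050: £1,043,180 meets the minimum, no increase.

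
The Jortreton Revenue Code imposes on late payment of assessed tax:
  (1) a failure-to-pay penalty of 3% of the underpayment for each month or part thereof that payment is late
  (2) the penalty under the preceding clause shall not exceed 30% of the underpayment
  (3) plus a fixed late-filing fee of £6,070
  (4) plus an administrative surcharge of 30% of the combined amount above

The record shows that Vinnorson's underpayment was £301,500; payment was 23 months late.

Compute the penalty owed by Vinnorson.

Accrued rate: 3% × 23 = 69%, capped at 30% → 30%
Failure-to-pay penalty: 30% of £301,500 = £90,450
Penalty before surcharge: £90,450 + £6,070 = £96,520
Administrative surcharge: 30% of £96,520 = £28,956
Total penalty: £96,520 + £28,956 = £125,476

Penalty: £125,476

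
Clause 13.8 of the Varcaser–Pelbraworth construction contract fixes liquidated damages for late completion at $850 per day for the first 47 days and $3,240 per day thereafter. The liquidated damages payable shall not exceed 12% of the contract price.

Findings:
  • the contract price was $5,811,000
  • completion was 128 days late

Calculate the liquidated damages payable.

First 47 days: 47 × $850 = $39,950
Remaining days: (128 − 47) × $3,240 = $262,440
Accrued per-day damages: $39,950 + $262,440 = $302,390
Cap: 12% of $5,811,000 = $697,320
Cap at $697,320: $302,390 is within the cap, no reduction.

Liquidated damages: $302,390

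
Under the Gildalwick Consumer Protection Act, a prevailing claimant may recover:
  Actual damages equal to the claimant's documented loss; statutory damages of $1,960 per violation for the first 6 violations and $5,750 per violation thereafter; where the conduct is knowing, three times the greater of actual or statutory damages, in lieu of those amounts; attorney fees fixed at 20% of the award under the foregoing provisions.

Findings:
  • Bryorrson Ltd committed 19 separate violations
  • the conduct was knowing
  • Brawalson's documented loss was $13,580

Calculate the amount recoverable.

Total recovery: $311,436

First 6 violations: 6 × $1,960 = $11,760
Remaining violations: (19 − 6) × $5,750 = $74,750
Statutory damages: $11,760 + $74,750 = $86,510
Greater of actual damages ($13,580) or statutory damages ($86,510): $86,510
Trebled: 3 × $86,510 = $259,530
Attorney fees: 20% of $259,530 = $51,906
Total recovery: $259,530 + $51,906 = $311,436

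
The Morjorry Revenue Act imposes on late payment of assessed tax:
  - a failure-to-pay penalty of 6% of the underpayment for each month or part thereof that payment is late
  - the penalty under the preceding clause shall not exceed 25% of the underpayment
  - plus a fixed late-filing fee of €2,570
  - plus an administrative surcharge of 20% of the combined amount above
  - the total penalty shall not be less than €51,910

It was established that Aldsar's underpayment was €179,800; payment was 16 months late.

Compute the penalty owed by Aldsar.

€57,024

Accrued rate: 6% × 16 = 96%, capped at 25% → 25%
Failure-to-pay penalty: 25% of €179,800 = €44,950
Penalty before surcharge: €44,950 + €2,570 = €47,520
Administrative surcharge: 20% of €47,520 = €9,504
Total penalty: €47,520 + €9,504 = €57,024
Minimum €51,910: €57,024 meets the minimum, no increase.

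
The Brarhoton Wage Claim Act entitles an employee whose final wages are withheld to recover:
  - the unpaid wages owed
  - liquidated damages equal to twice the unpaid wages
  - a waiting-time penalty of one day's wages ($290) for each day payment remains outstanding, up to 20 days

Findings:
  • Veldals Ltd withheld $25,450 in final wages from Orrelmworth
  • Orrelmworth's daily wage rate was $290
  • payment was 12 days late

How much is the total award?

$79,830

Doubled: 2 × $25,450 = $50,900
Penalty days: min(12, 20) = 12
Waiting-time penalty: 12 × $290 = $3,480
Total award: $25,450 + $50,900 + $3,480 = $79,830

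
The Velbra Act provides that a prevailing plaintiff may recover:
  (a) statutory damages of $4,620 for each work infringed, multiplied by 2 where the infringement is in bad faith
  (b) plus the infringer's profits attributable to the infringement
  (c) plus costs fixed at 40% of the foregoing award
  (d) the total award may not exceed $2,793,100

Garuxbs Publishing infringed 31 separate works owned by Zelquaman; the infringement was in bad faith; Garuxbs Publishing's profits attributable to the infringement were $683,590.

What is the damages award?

$1,358,042

Statutory damages: 31 × $4,620 = $143,220
Doubled: 2 × $143,220 = $286,440
Combined award: $286,440 + $683,590 = $970,030
Costs: 40% of $970,030 = $388,012
Award plus costs: $970,030 + $388,012 = $1,358,042
Cap at $2,793,100: $1,358,042 is within the cap, no reduction.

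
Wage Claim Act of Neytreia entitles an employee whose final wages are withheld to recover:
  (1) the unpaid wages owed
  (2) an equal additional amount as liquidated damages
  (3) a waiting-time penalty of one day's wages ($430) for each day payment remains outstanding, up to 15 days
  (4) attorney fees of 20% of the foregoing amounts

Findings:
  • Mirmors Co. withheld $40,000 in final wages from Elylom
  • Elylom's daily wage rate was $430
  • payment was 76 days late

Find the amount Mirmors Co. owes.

Liquidated damages (equal amount): $40,000
Penalty days: min(76, 15) = 15
Waiting-time penalty: 15 × $430 = $6,450
Subtotal: $40,000 + $40,000 + $6,450 = $86,450
Attorney fees: 20% of $86,450 = $17,290
Total award: $86,450 + $17,290 = $103,740

$103,740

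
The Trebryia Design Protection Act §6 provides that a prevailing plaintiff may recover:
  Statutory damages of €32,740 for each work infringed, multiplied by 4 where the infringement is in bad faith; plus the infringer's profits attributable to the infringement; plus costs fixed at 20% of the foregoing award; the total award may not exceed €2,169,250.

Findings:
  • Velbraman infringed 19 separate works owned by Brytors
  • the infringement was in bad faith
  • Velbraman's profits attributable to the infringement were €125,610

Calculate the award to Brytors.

Statutory damages: 19 × €32,740 = €622,060
Multiplied by 4: 4 × €622,060 = €2,488,240
Combined award: €2,488,240 + €125,610 = €2,613,850
Costs: 20% of €2,613,850 = €522,770
Award plus costs: €2,613,850 + €522,770 = €3,136,620
Cap at €2,169,250: €3,136,620 exceeds the cap → €2,169,250

€2,169,250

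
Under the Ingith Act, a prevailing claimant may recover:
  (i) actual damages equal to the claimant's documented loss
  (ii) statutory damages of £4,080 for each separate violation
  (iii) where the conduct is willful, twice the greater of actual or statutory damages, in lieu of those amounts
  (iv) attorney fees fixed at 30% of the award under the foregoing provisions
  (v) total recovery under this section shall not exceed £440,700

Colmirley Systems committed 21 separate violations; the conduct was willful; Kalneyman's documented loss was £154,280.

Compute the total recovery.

Statutory damages: 21 × £4,080 = £85,680
Greater of actual damages (£154,280) or statutory damages (£85,680): £154,280
Doubled: 2 × £154,280 = £308,560
Attorney fees: 30% of £308,560 = £92,568
Total before cap: £308,560 + £92,568 = £401,128
Cap at £440,700: £401,128 is within the cap, no reduction.

£401,128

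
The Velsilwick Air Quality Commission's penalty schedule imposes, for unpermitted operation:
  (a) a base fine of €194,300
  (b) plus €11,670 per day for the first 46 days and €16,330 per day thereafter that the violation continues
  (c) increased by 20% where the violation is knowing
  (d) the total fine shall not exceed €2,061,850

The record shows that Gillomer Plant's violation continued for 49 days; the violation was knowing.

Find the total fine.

First 46 days: 46 × €11,670 = €536,820
Remaining days: (49 − 46) × €16,330 = €48,990
Per-day component: €536,820 + €48,990 = €585,810
Base plus per-day: €194,300 + €585,810 = €780,110
Enhancement: 20% of €780,110 = €156,022
Enhanced fine: €780,110 + €156,022 = €936,132
Cap at €2,061,850: €936,132 is within the cap, no reduction.

€936,132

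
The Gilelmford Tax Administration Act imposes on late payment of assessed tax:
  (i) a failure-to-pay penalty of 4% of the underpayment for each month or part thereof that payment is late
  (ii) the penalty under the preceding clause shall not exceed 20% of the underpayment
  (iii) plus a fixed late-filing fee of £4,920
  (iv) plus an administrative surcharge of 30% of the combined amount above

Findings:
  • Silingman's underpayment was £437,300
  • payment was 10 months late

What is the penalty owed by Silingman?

£120,094

Accrued rate: 4% × 10 = 40%, capped at 20% → 20%
Failure-to-pay penalty: 20% of £437,300 = £87,460
Penalty before surcharge: £87,460 + £4,920 = £92,380
Administrative surcharge: 30% of £92,380 = £27,714
Total penalty: £92,380 + £27,714 = £120,094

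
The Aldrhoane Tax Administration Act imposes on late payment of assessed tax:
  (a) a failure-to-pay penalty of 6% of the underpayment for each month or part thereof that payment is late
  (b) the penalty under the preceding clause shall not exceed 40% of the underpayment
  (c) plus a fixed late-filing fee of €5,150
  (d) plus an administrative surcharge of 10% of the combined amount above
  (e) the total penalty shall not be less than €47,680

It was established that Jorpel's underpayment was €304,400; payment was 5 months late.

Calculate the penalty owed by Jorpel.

€106,117

Accrued rate: 6% × 5 = 30%, capped at 40% → 30%
Failure-to-pay penalty: 30% of €304,400 = €91,320
Penalty before surcharge: €91,320 + €5,150 = €96,470
Administrative surcharge: 10% of €96,470 = €9,647
Total penalty: €96,470 + €9,647 = €106,117
Minimum €47,680: €106,117 meets the minimum, no increase.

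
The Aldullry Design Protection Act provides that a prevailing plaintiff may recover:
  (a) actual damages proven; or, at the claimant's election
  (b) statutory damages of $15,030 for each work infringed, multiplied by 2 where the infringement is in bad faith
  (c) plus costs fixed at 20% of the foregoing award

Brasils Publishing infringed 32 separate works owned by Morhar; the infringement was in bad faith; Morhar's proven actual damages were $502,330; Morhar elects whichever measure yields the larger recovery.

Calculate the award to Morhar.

Statutory damages: 32 × $15,030 = $480,960
Doubled: 2 × $480,960 = $961,920
Greater of actual damages ($502,330) or enhanced statutory damages ($961,920): $961,920
Costs: 20% of $961,920 = $192,384
Award plus costs: $961,920 + $192,384 = $1,154,304

$1,154,304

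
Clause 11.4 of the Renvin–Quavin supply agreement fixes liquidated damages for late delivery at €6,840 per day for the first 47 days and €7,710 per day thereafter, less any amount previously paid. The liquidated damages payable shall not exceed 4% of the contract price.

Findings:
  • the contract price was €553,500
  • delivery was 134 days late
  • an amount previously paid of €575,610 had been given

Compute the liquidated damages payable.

First 47 days: 47 × €6,840 = €321,480
Remaining days: (134 − 47) × €7,710 = €670,770
Accrued per-day damages: €321,480 + €670,770 = €992,250
Less amount previously paid: €992,250 − €575,610 = €416,640
Cap: 4% of €553,500 = €22,140
Cap at €22,140: €416,640 exceeds the cap → €22,140

€22,140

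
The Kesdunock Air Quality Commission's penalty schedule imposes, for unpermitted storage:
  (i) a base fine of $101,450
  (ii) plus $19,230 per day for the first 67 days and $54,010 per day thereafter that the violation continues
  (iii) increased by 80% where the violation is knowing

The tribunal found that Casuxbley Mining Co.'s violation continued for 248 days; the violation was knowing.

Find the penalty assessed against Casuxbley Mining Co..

First 67 days: 67 × $19,230 = $1,288,410
Remaining days: (248 − 67) × $54,010 = $9,775,810
Per-day component: $1,288,410 + $9,775,810 = $11,064,220
Base plus per-day: $101,450 + $11,064,220 = $11,165,670
Enhancement: 80% of $11,165,670 = $8,932,536
Enhanced fine: $11,165,670 + $8,932,536 = $20,098,206

$20,098,206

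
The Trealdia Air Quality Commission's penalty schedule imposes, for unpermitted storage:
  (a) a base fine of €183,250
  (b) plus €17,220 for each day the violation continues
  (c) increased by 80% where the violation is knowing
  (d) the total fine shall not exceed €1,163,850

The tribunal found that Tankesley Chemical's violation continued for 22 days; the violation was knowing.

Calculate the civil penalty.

€1,011,762

Per-day component: 22 × €17,220 = €378,840
Base plus per-day: €183,250 + €378,840 = €562,090
Enhancement: 80% of €562,090 = €449,672
Enhanced fine: €562,090 + €449,672 = €1,011,762
Cap at €1,163,850: €1,011,762 is within the cap, no reduction.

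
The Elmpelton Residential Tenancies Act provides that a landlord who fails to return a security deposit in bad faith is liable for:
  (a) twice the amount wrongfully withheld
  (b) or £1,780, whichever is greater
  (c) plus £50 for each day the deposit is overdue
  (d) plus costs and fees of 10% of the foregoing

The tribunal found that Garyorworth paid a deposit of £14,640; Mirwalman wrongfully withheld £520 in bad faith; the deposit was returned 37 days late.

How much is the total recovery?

Doubled: 2 × £520 = £1,040
Minimum £1,780: £1,040 is below the minimum → £1,780
Late-return penalty: 37 × £50 = £1,850
Damages plus late penalty: £1,780 + £1,850 = £3,630
Costs and fees: 10% of £3,630 = £363
Total recovery: £3,630 + £363 = £3,993

£3,993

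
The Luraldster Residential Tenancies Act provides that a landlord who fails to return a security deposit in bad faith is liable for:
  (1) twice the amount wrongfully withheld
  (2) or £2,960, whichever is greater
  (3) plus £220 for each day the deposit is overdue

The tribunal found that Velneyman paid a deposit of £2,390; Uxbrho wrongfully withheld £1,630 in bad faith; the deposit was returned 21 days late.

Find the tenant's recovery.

£7,880

Doubled: 2 × £1,630 = £3,260
Minimum £2,960: £3,260 meets the minimum, no increase.
Late-return penalty: 21 × £220 = £4,620
Damages plus late penalty: £3,260 + £4,620 = £7,880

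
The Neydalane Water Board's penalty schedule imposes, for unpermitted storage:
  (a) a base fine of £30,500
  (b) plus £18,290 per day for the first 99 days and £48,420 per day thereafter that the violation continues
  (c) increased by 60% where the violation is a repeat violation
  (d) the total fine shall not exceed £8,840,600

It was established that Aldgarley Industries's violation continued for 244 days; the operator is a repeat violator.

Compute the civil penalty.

First 99 days: 99 × £18,290 = £1,810,710
Remaining days: (244 − 99) × £48,420 = £7,020,900
Per-day component: £1,810,710 + £7,020,900 = £8,831,610
Base plus per-day: £30,500 + £8,831,610 = £8,862,110
Enhancement: 60% of £8,862,110 = £5,317,266
Enhanced fine: £8,862,110 + £5,317,266 = £14,179,376
Cap at £8,840,600: £14,179,376 exceeds the cap → £8,840,600

£8,840,600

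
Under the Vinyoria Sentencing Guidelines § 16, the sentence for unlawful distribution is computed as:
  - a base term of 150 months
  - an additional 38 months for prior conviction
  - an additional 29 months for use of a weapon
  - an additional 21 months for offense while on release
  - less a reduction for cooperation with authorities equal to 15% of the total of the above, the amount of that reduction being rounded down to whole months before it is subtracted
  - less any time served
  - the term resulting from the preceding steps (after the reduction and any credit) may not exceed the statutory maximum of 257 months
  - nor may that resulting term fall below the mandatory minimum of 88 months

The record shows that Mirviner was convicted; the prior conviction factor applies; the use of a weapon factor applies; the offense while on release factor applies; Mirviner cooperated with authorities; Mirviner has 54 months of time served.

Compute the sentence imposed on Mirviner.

149 months

Prior conviction enhancement: +38 months
Use of a weapon enhancement: +29 months
Offense while on release enhancement: +21 months
Adjusted term: 150 months + 38 months + 29 months + 21 months = 238 months
Cooperation with authorities reduction: 15% of 238 months = 35 months (rounded down)
After reduction: 238 − 35 = 203 months
Less time served: 203 months − 54 months = 149 months
Cap at 257 months: 149 months is within the cap, no reduction.
Minimum 88 months: 149 months meets the minimum, no increase.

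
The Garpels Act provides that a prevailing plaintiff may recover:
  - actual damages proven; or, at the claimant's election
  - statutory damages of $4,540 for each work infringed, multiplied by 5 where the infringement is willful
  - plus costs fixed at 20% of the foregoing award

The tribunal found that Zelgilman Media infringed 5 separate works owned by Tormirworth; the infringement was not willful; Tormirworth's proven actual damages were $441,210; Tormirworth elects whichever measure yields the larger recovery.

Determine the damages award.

Statutory damages: 5 × $4,540 = $22,700
Infringement not willful: no ×5 enhancement.
Greater of actual damages ($441,210) or statutory damages ($22,700): $441,210
Costs: 20% of $441,210 = $88,242
Award plus costs: $441,210 + $88,242 = $529,452

$529,452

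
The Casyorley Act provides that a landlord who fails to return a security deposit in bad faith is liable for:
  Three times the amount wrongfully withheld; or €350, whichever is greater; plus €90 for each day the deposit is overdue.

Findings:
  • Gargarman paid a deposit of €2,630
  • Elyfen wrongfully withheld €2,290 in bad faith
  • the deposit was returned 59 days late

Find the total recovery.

Trebled: 3 × €2,290 = €6,870
Minimum €350: €6,870 meets the minimum, no increase.
Late-return penalty: 59 × €90 = €5,310
Damages plus late penalty: €6,870 + €5,310 = €12,180

€12,180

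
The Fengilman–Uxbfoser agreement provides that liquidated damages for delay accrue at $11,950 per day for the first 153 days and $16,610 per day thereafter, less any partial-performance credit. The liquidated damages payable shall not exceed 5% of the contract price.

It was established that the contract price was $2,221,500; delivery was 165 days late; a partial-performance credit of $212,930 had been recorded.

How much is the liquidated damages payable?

$111,075

First 153 days: 153 × $11,950 = $1,828,350
Remaining days: (165 − 153) × $16,610 = $199,320
Accrued per-day damages: $1,828,350 + $199,320 = $2,027,670
Less partial-performance credit: $2,027,670 − $212,930 = $1,814,740
Cap: 5% of $2,221,500 = $111,075
Cap at $111,075: $1,814,740 exceeds the cap → $111,075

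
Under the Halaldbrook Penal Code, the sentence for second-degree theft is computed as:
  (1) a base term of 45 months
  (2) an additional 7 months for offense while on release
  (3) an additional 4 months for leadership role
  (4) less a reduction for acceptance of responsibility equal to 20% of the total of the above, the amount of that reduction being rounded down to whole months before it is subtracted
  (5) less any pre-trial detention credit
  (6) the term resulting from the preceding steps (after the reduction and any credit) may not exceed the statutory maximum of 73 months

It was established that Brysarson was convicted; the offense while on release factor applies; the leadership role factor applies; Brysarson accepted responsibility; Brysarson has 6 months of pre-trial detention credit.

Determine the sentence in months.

Offense while on release enhancement: +7 months
Leadership role enhancement: +4 months
Adjusted term: 45 months + 7 months + 4 months = 56 months
Acceptance of responsibility reduction: 20% of 56 months = 11 months (rounded down)
After reduction: 56 − 11 = 45 months
Less pre-trial detention credit: 45 months − 6 months = 39 months
Cap at 73 months: 39 months is within the cap, no reduction.

Sentence: 39 months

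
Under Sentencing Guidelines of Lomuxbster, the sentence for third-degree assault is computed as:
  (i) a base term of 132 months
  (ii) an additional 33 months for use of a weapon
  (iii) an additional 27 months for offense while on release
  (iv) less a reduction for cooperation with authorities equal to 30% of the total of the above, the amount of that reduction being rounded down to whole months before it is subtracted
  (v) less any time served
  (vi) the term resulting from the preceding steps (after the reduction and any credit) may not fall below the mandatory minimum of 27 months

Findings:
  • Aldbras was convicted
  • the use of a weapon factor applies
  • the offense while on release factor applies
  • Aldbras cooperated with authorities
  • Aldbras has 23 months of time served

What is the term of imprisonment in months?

Use of a weapon enhancement: +33 months
Offense while on release enhancement: +27 months
Adjusted term: 132 months + 33 months + 27 months = 192 months
Cooperation with authorities reduction: 30% of 192 months = 57 months (rounded down)
After reduction: 192 − 57 = 135 months
Less time served: 135 months − 23 months = 112 months
Minimum 27 months: 112 months meets the minimum, no increase.

112 months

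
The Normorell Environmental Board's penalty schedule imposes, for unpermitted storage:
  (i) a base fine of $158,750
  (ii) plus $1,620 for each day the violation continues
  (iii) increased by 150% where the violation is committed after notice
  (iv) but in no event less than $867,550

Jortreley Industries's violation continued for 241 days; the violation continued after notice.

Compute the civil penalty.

Per-day component: 241 × $1,620 = $390,420
Base plus per-day: $158,750 + $390,420 = $549,170
Enhancement: 150% of $549,170 = $823,755
Enhanced fine: $549,170 + $823,755 = $1,372,925
Minimum $867,550: $1,372,925 meets the minimum, no increase.

Civil penalty: $1,372,925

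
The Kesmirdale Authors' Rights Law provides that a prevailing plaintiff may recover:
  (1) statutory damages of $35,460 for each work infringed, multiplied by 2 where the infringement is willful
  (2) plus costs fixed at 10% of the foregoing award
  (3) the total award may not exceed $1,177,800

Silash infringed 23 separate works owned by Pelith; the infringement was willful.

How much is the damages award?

$1,177,800

Statutory damages: 23 × $35,460 = $815,580
Doubled: 2 × $815,580 = $1,631,160
Costs: 10% of $1,631,160 = $163,116
Award plus costs: $1,631,160 + $163,116 = $1,794,276
Cap at $1,177,800: $1,794,276 exceeds the cap → $1,177,800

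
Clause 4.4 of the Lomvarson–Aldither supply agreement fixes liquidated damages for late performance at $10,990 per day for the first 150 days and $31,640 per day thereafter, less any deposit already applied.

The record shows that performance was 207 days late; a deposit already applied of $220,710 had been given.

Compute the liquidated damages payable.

Liquidated damages: $3,231,270

First 150 days: 150 × $10,990 = $1,648,500
Remaining days: (207 − 150) × $31,640 = $1,803,480
Accrued per-day damages: $1,648,500 + $1,803,480 = $3,451,980
Less deposit already applied: $3,451,980 − $220,710 = $3,231,270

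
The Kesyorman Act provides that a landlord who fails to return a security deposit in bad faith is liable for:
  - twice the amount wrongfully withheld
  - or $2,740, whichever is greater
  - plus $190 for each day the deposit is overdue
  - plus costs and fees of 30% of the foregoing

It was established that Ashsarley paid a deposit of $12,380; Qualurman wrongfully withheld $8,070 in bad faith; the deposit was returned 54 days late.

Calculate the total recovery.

$34,320

Doubled: 2 × $8,070 = $16,140
Minimum $2,740: $16,140 meets the minimum, no increase.
Late-return penalty: 54 × $190 = $10,260
Damages plus late penalty: $16,140 + $10,260 = $26,400
Costs and fees: 30% of $26,400 = $7,920
Total recovery: $26,400 + $7,920 = $34,320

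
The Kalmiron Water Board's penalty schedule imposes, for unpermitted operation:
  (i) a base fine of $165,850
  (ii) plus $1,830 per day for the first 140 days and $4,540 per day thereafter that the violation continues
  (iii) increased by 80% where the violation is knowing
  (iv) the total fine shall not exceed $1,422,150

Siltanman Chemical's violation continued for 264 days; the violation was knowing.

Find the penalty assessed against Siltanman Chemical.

First 140 days: 140 × $1,830 = $256,200
Remaining days: (264 − 140) × $4,540 = $562,960
Per-day component: $256,200 + $562,960 = $819,160
Base plus per-day: $165,850 + $819,160 = $985,010
Enhancement: 80% of $985,010 = $788,008
Enhanced fine: $985,010 + $788,008 = $1,773,018
Cap at $1,422,150: $1,773,018 exceeds the cap → $1,422,150

$1,422,150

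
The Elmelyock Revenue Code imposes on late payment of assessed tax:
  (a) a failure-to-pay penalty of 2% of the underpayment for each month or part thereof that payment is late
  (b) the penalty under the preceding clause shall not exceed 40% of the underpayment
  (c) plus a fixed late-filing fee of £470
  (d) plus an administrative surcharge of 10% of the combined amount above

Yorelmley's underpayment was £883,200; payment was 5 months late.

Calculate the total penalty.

Penalty: £97,669

Accrued rate: 2% × 5 = 10%, capped at 40% → 10%
Failure-to-pay penalty: 10% of £883,200 = £88,320
Penalty before surcharge: £88,320 + £470 = £88,790
Administrative surcharge: 10% of £88,790 = £8,879
Total penalty: £88,790 + £8,879 = £97,669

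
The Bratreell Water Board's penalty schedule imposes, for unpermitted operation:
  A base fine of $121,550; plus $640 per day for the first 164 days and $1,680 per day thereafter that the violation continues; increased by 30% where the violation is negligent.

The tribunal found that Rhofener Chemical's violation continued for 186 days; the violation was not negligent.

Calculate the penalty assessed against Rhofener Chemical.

First 164 days: 164 × $640 = $104,960
Remaining days: (186 − 164) × $1,680 = $36,960
Per-day component: $104,960 + $36,960 = $141,920
Base plus per-day: $121,550 + $141,920 = $263,470
The violation was not negligent: no 30% increase.

$263,470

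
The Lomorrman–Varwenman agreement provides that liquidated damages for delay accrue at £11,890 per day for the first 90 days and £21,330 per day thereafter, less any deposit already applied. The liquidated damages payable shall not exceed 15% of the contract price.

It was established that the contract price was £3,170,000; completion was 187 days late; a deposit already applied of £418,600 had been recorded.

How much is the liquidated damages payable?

£475,500

First 90 days: 90 × £11,890 = £1,070,100
Remaining days: (187 − 90) × £21,330 = £2,069,010
Accrued per-day damages: £1,070,100 + £2,069,010 = £3,139,110
Less deposit already applied: £3,139,110 − £418,600 = £2,720,510
Cap: 15% of £3,170,000 = £475,500
Cap at £475,500: £2,720,510 exceeds the cap → £475,500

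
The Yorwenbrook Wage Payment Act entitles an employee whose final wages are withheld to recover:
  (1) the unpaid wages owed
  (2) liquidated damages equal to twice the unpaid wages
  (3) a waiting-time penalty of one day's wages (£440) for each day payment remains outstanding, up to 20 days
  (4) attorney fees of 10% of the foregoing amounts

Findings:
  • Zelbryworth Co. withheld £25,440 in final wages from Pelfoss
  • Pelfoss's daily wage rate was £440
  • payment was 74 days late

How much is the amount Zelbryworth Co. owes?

Doubled: 2 × £25,440 = £50,880
Penalty days: min(74, 20) = 20
Waiting-time penalty: 20 × £440 = £8,800
Subtotal: £25,440 + £50,880 + £8,800 = £85,120
Attorney fees: 10% of £85,120 = £8,512
Total award: £85,120 + £8,512 = £93,632

£93,632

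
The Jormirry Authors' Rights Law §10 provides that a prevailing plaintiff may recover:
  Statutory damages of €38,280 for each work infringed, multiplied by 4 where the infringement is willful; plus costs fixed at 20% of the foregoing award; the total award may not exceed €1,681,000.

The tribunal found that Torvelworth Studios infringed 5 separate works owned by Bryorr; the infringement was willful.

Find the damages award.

Statutory damages: 5 × €38,280 = €191,400
Multiplied by 4: 4 × €191,400 = €765,600
Costs: 20% of €765,600 = €153,120
Award plus costs: €765,600 + €153,120 = €918,720
Cap at €1,681,000: €918,720 is within the cap, no reduction.

€918,720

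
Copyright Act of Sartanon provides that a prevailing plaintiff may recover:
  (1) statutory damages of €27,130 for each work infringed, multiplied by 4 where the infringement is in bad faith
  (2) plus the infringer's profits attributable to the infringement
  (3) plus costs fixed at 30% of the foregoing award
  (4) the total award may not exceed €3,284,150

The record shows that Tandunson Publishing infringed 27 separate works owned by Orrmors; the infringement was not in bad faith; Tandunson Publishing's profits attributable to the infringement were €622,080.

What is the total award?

Statutory damages: 27 × €27,130 = €732,510
Infringement not in bad faith: no ×4 enhancement.
Combined award: €732,510 + €622,080 = €1,354,590
Costs: 30% of €1,354,590 = €406,377
Award plus costs: €1,354,590 + €406,377 = €1,760,967
Cap at €3,284,150: €1,760,967 is within the cap, no reduction.

Award: €1,760,967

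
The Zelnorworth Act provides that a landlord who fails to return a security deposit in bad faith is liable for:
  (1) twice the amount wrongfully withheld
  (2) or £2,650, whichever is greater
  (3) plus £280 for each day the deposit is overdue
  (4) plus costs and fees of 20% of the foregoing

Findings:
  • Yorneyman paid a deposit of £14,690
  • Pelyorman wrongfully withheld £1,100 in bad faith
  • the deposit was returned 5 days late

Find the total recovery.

Doubled: 2 × £1,100 = £2,200
Minimum £2,650: £2,200 is below the minimum → £2,650
Late-return penalty: 5 × £280 = £1,400
Damages plus late penalty: £2,650 + £1,400 = £4,050
Costs and fees: 20% of £4,050 = £810
Total recovery: £4,050 + £810 = £4,860

£4,860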